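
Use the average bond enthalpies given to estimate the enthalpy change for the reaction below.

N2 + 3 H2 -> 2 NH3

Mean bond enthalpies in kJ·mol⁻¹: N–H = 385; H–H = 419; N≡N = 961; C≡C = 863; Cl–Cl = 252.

ΔH ≈ −92 kJ

Bonds broken (reactants):
  H–H: 3 × 419 = 1257
  N≡N: 1 × 961 = 961
  Σ(broken) = 2218 kJ
Bonds formed (products):
  N–H: 6 × 385 = 2310
  Σ(formed) = 2310 kJ
ΔH = Σ(broken) − Σ(formed) = 2218 − 2310 = −92 kJ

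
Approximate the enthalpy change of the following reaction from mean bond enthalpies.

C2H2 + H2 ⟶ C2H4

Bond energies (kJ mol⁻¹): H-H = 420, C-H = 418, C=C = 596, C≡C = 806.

Bonds broken (reactants):
  C≡C: 1 × 806 = 806
  C-H: 2 × 418 = 836
  H-H: 1 × 420 = 420
  Σ(broken) = 2062 kJ
Bonds formed (products):
  C-H: 4 × 418 = 1672
  C=C: 1 × 596 = 596
  Σ(formed) = 2268 kJ
ΔH = Σ(broken) − Σ(formed) = 2062 − 2268 = −206 kJ

ΔH ≈ −206 kJ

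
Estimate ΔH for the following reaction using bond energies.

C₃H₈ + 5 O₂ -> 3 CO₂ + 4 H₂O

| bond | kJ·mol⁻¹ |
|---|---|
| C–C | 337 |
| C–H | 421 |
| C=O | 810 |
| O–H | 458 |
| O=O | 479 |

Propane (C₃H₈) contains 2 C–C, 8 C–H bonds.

Bonds broken (reactants):
  C–C: 2 × 337 = 674
  C–H: 8 × 421 = 3368
  O=O: 5 × 479 = 2395
  Σ(broken) = 6437 kJ
Bonds formed (products):
  C=O: 6 × 810 = 4860
  O–H: 8 × 458 = 3664
  Σ(formed) = 8524 kJ
ΔH = Σ(broken) − Σ(formed) = 6437 − 8524 = −2087 kJ

ΔH ≈ −2087 kJ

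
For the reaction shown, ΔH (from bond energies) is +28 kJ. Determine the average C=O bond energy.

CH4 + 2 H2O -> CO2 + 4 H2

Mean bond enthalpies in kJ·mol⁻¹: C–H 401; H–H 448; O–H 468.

D(C=O) ≈ 828 kJ/mol

Let D be the C=O bond energy.
Σ(broken) = 4×401 + 4×468 = 3476
Σ(formed) = 2×D + 4×448 = 1792 + 2D
ΔH = Σ(broken) − Σ(formed) = (3476) − (1792 + 2D) = +1684 − 2D
Setting this equal to +28 kJ gives 2D = 1656, so D = 828 kJ/mol.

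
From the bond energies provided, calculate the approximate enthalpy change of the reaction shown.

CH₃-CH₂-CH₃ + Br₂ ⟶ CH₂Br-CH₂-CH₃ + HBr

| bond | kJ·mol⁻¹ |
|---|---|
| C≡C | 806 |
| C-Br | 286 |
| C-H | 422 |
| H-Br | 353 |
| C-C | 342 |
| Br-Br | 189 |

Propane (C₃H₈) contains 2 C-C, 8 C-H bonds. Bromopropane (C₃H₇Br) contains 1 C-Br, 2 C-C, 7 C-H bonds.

Bonds broken (reactants):
  Br-Br: 1 × 189 = 189
  C-C: 2 × 342 = 684
  C-H: 8 × 422 = 3376
  Σ(broken) = 4249 kJ
Bonds formed (products):
  C-Br: 1 × 286 = 286
  C-C: 2 × 342 = 684
  C-H: 7 × 422 = 2954
  H-Br: 1 × 353 = 353
  Σ(formed) = 4277 kJ
ΔH = Σ(broken) − Σ(formed) = 4249 − 4277 = −28 kJ

ΔH ≈ −28 kJ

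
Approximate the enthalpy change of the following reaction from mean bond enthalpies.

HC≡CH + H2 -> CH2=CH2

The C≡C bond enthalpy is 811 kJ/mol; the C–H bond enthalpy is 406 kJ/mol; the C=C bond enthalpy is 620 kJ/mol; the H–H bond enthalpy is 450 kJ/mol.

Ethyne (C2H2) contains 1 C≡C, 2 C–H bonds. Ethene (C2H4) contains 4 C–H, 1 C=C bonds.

ΔH ≈ −171 kJ

Bonds broken (reactants):
  C≡C: 1 × 811 = 811
  C–H: 2 × 406 = 812
  H–H: 1 × 450 = 450
  Σ(broken) = 2073 kJ
Bonds formed (products):
  C–H: 4 × 406 = 1624
  C=C: 1 × 620 = 620
  Σ(formed) = 2244 kJ
ΔH = Σ(broken) − Σ(formed) = 2073 − 2244 = −171 kJ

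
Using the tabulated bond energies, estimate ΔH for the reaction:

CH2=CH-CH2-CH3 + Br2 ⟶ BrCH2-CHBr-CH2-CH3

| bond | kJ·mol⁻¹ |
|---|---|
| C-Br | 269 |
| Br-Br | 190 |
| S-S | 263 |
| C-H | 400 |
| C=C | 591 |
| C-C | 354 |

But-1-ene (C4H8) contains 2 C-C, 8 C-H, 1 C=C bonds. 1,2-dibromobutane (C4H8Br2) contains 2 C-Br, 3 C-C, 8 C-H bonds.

Bonds broken (reactants):
  Br-Br: 1 × 190 = 190
  C-C: 2 × 354 = 708
  C-H: 8 × 400 = 3200
  C=C: 1 × 591 = 591
  Σ(broken) = 4689 kJ
Bonds formed (products):
  C-Br: 2 × 269 = 538
  C-C: 3 × 354 = 1062
  C-H: 8 × 400 = 3200
  Σ(formed) = 4800 kJ
ΔH = Σ(broken) − Σ(formed) = 4689 − 4800 = −111 kJ

ΔH ≈ −111 kJ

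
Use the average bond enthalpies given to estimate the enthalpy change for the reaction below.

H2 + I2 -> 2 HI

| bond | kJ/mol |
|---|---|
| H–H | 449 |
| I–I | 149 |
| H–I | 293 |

ΔH ≈ +12 kJ

Bonds broken (reactants):
  H–H: 1 × 449 = 449
  I–I: 1 × 149 = 149
  Σ(broken) = 598 kJ
Bonds formed (products):
  H–I: 2 × 293 = 586
  Σ(formed) = 586 kJ
ΔH = Σ(broken) − Σ(formed) = 598 − 586 = +12 kJ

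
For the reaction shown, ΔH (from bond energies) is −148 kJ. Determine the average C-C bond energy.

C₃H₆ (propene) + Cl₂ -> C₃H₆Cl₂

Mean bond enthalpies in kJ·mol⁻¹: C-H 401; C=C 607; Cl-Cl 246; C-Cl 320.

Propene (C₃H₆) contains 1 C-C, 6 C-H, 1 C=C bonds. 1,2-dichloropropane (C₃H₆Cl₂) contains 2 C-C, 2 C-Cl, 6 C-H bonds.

Let D be the C-C bond energy.
Σ(broken) = 1×D + 6×401 + 1×607 + 1×246 = 3259 + D
Σ(formed) = 2×D + 2×320 + 6×401 = 3046 + 2D
ΔH = Σ(broken) − Σ(formed) = (3259 + D) − (3046 + 2D) = +213 − D
Setting this equal to −148 kJ gives D = 361 kJ/mol.

D(C-C) ≈ 361 kJ/mol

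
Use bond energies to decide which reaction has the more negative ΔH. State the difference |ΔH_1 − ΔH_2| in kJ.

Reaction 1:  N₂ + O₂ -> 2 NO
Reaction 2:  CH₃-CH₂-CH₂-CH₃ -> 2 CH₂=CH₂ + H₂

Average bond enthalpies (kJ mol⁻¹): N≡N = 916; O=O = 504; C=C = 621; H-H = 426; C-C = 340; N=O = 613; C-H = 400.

Reaction 2, by 42 kJ

Reaction 1:
  Bonds broken (reactants):
    N≡N: 1 × 916 = 916
    O=O: 1 × 504 = 504
    Σ(broken) = 1420 kJ
  Bonds formed (products):
    N=O: 2 × 613 = 1226
    Σ(formed) = 1226 kJ
  ΔH_1 = 1420 − 1226 = +194 kJ
Reaction 2:
  Bonds broken (reactants):
    C-C: 3 × 340 = 1020
    C-H: 10 × 400 = 4000
    Σ(broken) = 5020 kJ
  Bonds formed (products):
    C-H: 8 × 400 = 3200
    C=C: 2 × 621 = 1242
    H-H: 1 × 426 = 426
    Σ(formed) = 4868 kJ
  ΔH_2 = 5020 − 4868 = +152 kJ
ΔH_1 − ΔH_2 = +42 kJ, so reaction 2 has the more negative ΔH; |ΔH_1 − ΔH_2| = 42 kJ.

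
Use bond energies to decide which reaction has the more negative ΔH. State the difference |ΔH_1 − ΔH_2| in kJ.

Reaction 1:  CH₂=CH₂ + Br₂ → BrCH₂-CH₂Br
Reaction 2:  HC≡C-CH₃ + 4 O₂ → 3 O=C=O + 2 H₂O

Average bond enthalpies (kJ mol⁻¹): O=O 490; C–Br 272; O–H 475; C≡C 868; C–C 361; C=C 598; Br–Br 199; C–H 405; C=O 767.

Reaction 1:
  Bonds broken (reactants):
    Br–Br: 1 × 199 = 199
    C–H: 4 × 405 = 1620
    C=C: 1 × 598 = 598
    Σ(broken) = 2417 kJ
  Bonds formed (products):
    C–Br: 2 × 272 = 544
    C–C: 1 × 361 = 361
    C–H: 4 × 405 = 1620
    Σ(formed) = 2525 kJ
  ΔH_1 = 2417 − 2525 = −108 kJ
Reaction 2:
  Bonds broken (reactants):
    C≡C: 1 × 868 = 868
    C–C: 1 × 361 = 361
    C–H: 4 × 405 = 1620
    O=O: 4 × 490 = 1960
    Σ(broken) = 4809 kJ
  Bonds formed (products):
    C=O: 6 × 767 = 4602
    O–H: 4 × 475 = 1900
    Σ(formed) = 6502 kJ
  ΔH_2 = 4809 − 6502 = −1693 kJ
ΔH_1 − ΔH_2 = +1585 kJ, so reaction 2 has the more negative ΔH; |ΔH_1 − ΔH_2| = 1585 kJ.

Reaction 2, by 1585 kJ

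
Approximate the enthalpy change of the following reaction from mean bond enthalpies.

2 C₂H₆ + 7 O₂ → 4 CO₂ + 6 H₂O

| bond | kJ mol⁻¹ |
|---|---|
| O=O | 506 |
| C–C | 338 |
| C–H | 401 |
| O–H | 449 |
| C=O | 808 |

ΔH ≈ −2822 kJ

Bonds broken (reactants):
  C–C: 2 × 338 = 676
  C–H: 12 × 401 = 4812
  O=O: 7 × 506 = 3542
  Σ(broken) = 9030 kJ
Bonds formed (products):
  C=O: 8 × 808 = 6464
  O–H: 12 × 449 = 5388
  Σ(formed) = 11852 kJ
ΔH = Σ(broken) − Σ(formed) = 9030 − 11852 = −2822 kJ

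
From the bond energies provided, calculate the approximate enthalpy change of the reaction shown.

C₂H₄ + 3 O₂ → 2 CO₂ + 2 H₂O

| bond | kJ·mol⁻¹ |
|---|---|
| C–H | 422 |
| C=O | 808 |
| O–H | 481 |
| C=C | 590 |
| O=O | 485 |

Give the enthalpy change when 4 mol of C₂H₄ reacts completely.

ΔH = −5692 kJ

Bonds broken (reactants):
  C–H: 4 × 422 = 1688
  C=C: 1 × 590 = 590
  O=O: 3 × 485 = 1455
  Σ(broken) = 3733 kJ
Bonds formed (products):
  C=O: 4 × 808 = 3232
  O–H: 4 × 481 = 1924
  Σ(formed) = 5156 kJ
ΔH = Σ(broken) − Σ(formed) = 3733 − 5156 = −1423 kJ
For 4× the reaction as written: 4 × (−1423) = −5692 kJ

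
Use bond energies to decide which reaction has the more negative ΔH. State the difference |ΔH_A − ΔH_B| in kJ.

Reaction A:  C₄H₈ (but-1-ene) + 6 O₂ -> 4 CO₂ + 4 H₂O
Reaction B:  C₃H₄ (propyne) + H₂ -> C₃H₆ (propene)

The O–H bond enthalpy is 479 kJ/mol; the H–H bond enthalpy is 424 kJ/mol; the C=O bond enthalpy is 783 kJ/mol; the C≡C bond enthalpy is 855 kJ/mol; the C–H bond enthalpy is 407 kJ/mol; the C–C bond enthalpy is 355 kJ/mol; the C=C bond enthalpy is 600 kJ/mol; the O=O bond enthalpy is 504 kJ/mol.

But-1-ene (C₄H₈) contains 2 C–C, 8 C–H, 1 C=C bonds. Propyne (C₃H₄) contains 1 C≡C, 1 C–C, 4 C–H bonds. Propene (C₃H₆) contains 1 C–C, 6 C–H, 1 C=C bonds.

Reaction A:
  Bonds broken (reactants):
    C–C: 2 × 355 = 710
    C–H: 8 × 407 = 3256
    C=C: 1 × 600 = 600
    O=O: 6 × 504 = 3024
    Σ(broken) = 7590 kJ
  Bonds formed (products):
    C=O: 8 × 783 = 6264
    O–H: 8 × 479 = 3832
    Σ(formed) = 10096 kJ
  ΔH_A = 7590 − 10096 = −2506 kJ
Reaction B:
  Bonds broken (reactants):
    C≡C: 1 × 855 = 855
    C–C: 1 × 355 = 355
    C–H: 4 × 407 = 1628
    H–H: 1 × 424 = 424
    Σ(broken) = 3262 kJ
  Bonds formed (products):
    C–C: 1 × 355 = 355
    C–H: 6 × 407 = 2442
    C=C: 1 × 600 = 600
    Σ(formed) = 3397 kJ
  ΔH_B = 3262 − 3397 = −135 kJ
ΔH_A − ΔH_B = −2371 kJ, so reaction A has the more negative ΔH; |ΔH_A − ΔH_B| = 2371 kJ.

Reaction A, by 2371 kJ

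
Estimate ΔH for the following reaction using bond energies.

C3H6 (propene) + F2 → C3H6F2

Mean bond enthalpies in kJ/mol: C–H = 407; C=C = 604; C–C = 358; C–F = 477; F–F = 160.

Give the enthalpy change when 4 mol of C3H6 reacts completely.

ΔH = −2192 kJ

Bonds broken (reactants):
  C–C: 1 × 358 = 358
  C–H: 6 × 407 = 2442
  C=C: 1 × 604 = 604
  F–F: 1 × 160 = 160
  Σ(broken) = 3564 kJ
Bonds formed (products):
  C–C: 2 × 358 = 716
  C–F: 2 × 477 = 954
  C–H: 6 × 407 = 2442
  Σ(formed) = 4112 kJ
ΔH = Σ(broken) − Σ(formed) = 3564 − 4112 = −548 kJ
For 4× the reaction as written: 4 × (−548) = −2192 kJ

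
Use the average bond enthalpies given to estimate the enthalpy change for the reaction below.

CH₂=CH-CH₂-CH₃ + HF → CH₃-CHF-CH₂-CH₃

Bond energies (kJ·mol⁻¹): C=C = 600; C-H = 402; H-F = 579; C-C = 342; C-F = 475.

ΔH ≈ −40 kJ

Bonds broken (reactants):
  C-C: 2 × 342 = 684
  C-H: 8 × 402 = 3216
  C=C: 1 × 600 = 600
  H-F: 1 × 579 = 579
  Σ(broken) = 5079 kJ
Bonds formed (products):
  C-C: 3 × 342 = 1026
  C-F: 1 × 475 = 475
  C-H: 9 × 402 = 3618
  Σ(formed) = 5119 kJ
ΔH = Σ(broken) − Σ(formed) = 5079 − 5119 = −40 kJ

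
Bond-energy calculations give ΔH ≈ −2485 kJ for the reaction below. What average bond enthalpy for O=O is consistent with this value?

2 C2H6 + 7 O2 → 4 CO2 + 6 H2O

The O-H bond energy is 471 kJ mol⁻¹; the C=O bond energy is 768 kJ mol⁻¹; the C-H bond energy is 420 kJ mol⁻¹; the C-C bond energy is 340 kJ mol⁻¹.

Let D be the O=O bond energy.
Σ(broken) = 2×340 + 12×420 + 7×D = 5720 + 7D
Σ(formed) = 8×768 + 12×471 = 11796
ΔH = Σ(broken) − Σ(formed) = (5720 + 7D) − (11796) = −6076 + 7D
Setting this equal to −2485 kJ gives 7D = 3591, so D = 513 kJ/mol.

D(O=O) ≈ 513 kJ/mol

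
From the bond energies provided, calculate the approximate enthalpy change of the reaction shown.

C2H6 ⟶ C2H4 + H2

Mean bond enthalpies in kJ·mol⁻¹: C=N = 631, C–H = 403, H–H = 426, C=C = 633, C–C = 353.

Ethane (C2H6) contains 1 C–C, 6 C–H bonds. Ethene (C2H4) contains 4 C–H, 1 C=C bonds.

ΔH ≈ +100 kJ

Bonds broken (reactants):
  C–C: 1 × 353 = 353
  C–H: 6 × 403 = 2418
  Σ(broken) = 2771 kJ
Bonds formed (products):
  C–H: 4 × 403 = 1612
  C=C: 1 × 633 = 633
  H–H: 1 × 426 = 426
  Σ(formed) = 2671 kJ
ΔH = Σ(broken) − Σ(formed) = 2771 − 2671 = +100 kJ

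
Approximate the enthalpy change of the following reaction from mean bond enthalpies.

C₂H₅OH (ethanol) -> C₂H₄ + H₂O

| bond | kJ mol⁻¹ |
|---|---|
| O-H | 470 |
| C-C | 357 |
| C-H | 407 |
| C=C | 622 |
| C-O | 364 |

Bonds broken (reactants):
  C-C: 1 × 357 = 357
  C-H: 5 × 407 = 2035
  C-O: 1 × 364 = 364
  O-H: 1 × 470 = 470
  Σ(broken) = 3226 kJ
Bonds formed (products):
  C-H: 4 × 407 = 1628
  C=C: 1 × 622 = 622
  O-H: 2 × 470 = 940
  Σ(formed) = 3190 kJ
ΔH = Σ(broken) − Σ(formed) = 3226 − 3190 = +36 kJ

ΔH ≈ +36 kJ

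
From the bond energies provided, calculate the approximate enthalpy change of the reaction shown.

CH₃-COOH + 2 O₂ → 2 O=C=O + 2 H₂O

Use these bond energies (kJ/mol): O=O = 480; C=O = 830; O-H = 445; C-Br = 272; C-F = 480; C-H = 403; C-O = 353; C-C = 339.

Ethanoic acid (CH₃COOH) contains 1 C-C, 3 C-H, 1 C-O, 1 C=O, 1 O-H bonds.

Bonds broken (reactants):
  C-C: 1 × 339 = 339
  C-H: 3 × 403 = 1209
  C-O: 1 × 353 = 353
  C=O: 1 × 830 = 830
  O-H: 1 × 445 = 445
  O=O: 2 × 480 = 960
  Σ(broken) = 4136 kJ
Bonds formed (products):
  C=O: 4 × 830 = 3320
  O-H: 4 × 445 = 1780
  Σ(formed) = 5100 kJ
ΔH = Σ(broken) − Σ(formed) = 4136 − 5100 = −964 kJ

ΔH ≈ −964 kJ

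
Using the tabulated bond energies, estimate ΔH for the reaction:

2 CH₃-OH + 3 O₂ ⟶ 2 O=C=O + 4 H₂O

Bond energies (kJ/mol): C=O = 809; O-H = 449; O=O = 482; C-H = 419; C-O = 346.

ΔH ≈ −1278 kJ

Bonds broken (reactants):
  C-H: 6 × 419 = 2514
  C-O: 2 × 346 = 692
  O-H: 2 × 449 = 898
  O=O: 3 × 482 = 1446
  Σ(broken) = 5550 kJ
Bonds formed (products):
  C=O: 4 × 809 = 3236
  O-H: 8 × 449 = 3592
  Σ(formed) = 6828 kJ
ΔH = Σ(broken) − Σ(formed) = 5550 − 6828 = −1278 kJ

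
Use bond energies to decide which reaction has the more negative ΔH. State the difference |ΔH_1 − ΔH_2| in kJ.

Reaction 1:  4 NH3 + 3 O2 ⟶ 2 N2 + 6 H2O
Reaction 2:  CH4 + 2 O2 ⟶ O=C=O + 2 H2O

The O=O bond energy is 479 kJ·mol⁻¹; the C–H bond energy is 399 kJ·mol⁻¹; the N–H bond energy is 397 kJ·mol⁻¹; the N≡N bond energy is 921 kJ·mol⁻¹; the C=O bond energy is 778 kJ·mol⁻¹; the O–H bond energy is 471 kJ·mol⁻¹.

Reaction 1, by 407 kJ

Reaction 1:
  Bonds broken (reactants):
    N–H: 12 × 397 = 4764
    O=O: 3 × 479 = 1437
    Σ(broken) = 6201 kJ
  Bonds formed (products):
    N≡N: 2 × 921 = 1842
    O–H: 12 × 471 = 5652
    Σ(formed) = 7494 kJ
  ΔH_1 = 6201 − 7494 = −1293 kJ
Reaction 2:
  Bonds broken (reactants):
    C–H: 4 × 399 = 1596
    O=O: 2 × 479 = 958
    Σ(broken) = 2554 kJ
  Bonds formed (products):
    C=O: 2 × 778 = 1556
    O–H: 4 × 471 = 1884
    Σ(formed) = 3440 kJ
  ΔH_2 = 2554 − 3440 = −886 kJ
ΔH_1 − ΔH_2 = −407 kJ, so reaction 1 has the more negative ΔH; |ΔH_1 − ΔH_2| = 407 kJ.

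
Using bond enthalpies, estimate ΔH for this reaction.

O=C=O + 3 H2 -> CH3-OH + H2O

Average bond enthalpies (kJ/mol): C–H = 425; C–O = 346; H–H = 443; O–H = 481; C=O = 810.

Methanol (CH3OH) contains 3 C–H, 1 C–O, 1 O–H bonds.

ΔH ≈ −115 kJ

Bonds broken (reactants):
  C=O: 2 × 810 = 1620
  H–H: 3 × 443 = 1329
  Σ(broken) = 2949 kJ
Bonds formed (products):
  C–H: 3 × 425 = 1275
  C–O: 1 × 346 = 346
  O–H: 3 × 481 = 1443
  Σ(formed) = 3064 kJ
ΔH = Σ(broken) − Σ(formed) = 2949 − 3064 = −115 kJ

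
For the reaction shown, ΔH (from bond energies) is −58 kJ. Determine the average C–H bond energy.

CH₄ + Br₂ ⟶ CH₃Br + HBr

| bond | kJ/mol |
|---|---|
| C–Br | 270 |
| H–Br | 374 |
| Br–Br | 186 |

Let D be the C–H bond energy.
Σ(broken) = 1×186 + 4×D = 186 + 4D
Σ(formed) = 1×270 + 3×D + 1×374 = 644 + 3D
ΔH = Σ(broken) − Σ(formed) = (186 + 4D) − (644 + 3D) = −458 + D
Setting this equal to −58 kJ gives D = 400 kJ/mol.

D(C–H) ≈ 400 kJ/mol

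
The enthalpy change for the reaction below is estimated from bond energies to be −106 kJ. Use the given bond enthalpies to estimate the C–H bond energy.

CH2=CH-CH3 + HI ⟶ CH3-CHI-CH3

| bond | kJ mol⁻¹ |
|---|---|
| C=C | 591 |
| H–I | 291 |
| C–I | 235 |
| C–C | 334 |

Let D be the C–H bond energy.
Σ(broken) = 1×334 + 6×D + 1×591 + 1×291 = 1216 + 6D
Σ(formed) = 2×334 + 7×D + 1×235 = 903 + 7D
ΔH = Σ(broken) − Σ(formed) = (1216 + 6D) − (903 + 7D) = +313 − D
Setting this equal to −106 kJ gives D = 419 kJ/mol.

D(C–H) ≈ 419 kJ/mol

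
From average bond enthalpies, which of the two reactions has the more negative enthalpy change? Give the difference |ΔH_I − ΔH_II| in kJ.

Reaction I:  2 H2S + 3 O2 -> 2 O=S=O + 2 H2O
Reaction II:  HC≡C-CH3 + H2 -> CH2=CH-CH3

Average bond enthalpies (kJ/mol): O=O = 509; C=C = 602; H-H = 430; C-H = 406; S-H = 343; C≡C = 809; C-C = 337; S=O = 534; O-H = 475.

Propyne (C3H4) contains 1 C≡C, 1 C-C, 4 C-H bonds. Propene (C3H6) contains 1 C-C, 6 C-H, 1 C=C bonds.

Reaction I:
  Bonds broken (reactants):
    O=O: 3 × 509 = 1527
    S-H: 4 × 343 = 1372
    Σ(broken) = 2899 kJ
  Bonds formed (products):
    O-H: 4 × 475 = 1900
    S=O: 4 × 534 = 2136
    Σ(formed) = 4036 kJ
  ΔH_I = 2899 − 4036 = −1137 kJ
Reaction II:
  Bonds broken (reactants):
    C≡C: 1 × 809 = 809
    C-C: 1 × 337 = 337
    C-H: 4 × 406 = 1624
    H-H: 1 × 430 = 430
    Σ(broken) = 3200 kJ
  Bonds formed (products):
    C-C: 1 × 337 = 337
    C-H: 6 × 406 = 2436
    C=C: 1 × 602 = 602
    Σ(formed) = 3375 kJ
  ΔH_II = 3200 − 3375 = −175 kJ
ΔH_I − ΔH_II = −962 kJ, so reaction I has the more negative ΔH; |ΔH_I − ΔH_II| = 962 kJ.

Reaction I, by 962 kJ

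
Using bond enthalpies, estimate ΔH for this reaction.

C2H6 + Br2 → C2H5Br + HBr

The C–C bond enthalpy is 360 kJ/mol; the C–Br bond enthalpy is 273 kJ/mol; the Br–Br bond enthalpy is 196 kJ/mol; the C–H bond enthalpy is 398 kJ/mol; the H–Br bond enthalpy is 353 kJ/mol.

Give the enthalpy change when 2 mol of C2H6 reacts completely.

ΔH = −64 kJ

Bonds broken (reactants):
  Br–Br: 1 × 196 = 196
  C–C: 1 × 360 = 360
  C–H: 6 × 398 = 2388
  Σ(broken) = 2944 kJ
Bonds formed (products):
  C–Br: 1 × 273 = 273
  C–C: 1 × 360 = 360
  C–H: 5 × 398 = 1990
  H–Br: 1 × 353 = 353
  Σ(formed) = 2976 kJ
ΔH = Σ(broken) − Σ(formed) = 2944 − 2976 = −32 kJ
For 2× the reaction as written: 2 × (−32) = −64 kJ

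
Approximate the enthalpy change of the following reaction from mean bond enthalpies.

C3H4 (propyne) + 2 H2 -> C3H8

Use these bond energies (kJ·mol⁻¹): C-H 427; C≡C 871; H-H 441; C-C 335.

ΔH ≈ −290 kJ

Bonds broken (reactants):
  C≡C: 1 × 871 = 871
  C-C: 1 × 335 = 335
  C-H: 4 × 427 = 1708
  H-H: 2 × 441 = 882
  Σ(broken) = 3796 kJ
Bonds formed (products):
  C-C: 2 × 335 = 670
  C-H: 8 × 427 = 3416
  Σ(formed) = 4086 kJ
ΔH = Σ(broken) − Σ(formed) = 3796 − 4086 = −290 kJ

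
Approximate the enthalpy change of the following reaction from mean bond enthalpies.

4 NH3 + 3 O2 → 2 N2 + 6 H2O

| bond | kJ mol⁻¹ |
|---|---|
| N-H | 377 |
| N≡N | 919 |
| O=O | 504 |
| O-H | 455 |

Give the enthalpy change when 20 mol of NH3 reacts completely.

ΔH = −6310 kJ

Bonds broken (reactants):
  N-H: 12 × 377 = 4524
  O=O: 3 × 504 = 1512
  Σ(broken) = 6036 kJ
Bonds formed (products):
  N≡N: 2 × 919 = 1838
  O-H: 12 × 455 = 5460
  Σ(formed) = 7298 kJ
ΔH = Σ(broken) − Σ(formed) = 6036 − 7298 = −1262 kJ
For 5× the reaction as written: 5 × (−1262) = −6310 kJ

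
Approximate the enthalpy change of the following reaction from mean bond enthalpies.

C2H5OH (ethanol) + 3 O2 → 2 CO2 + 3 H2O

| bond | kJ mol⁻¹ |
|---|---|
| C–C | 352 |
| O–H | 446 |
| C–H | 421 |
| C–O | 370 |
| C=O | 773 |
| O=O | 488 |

Bonds broken (reactants):
  C–C: 1 × 352 = 352
  C–H: 5 × 421 = 2105
  C–O: 1 × 370 = 370
  O–H: 1 × 446 = 446
  O=O: 3 × 488 = 1464
  Σ(broken) = 4737 kJ
Bonds formed (products):
  C=O: 4 × 773 = 3092
  O–H: 6 × 446 = 2676
  Σ(formed) = 5768 kJ
ΔH = Σ(broken) − Σ(formed) = 4737 − 5768 = −1031 kJ

ΔH ≈ −1031 kJ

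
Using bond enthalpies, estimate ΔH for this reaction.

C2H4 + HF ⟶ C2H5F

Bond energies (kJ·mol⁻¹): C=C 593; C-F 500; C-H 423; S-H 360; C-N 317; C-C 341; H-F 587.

ΔH ≈ −84 kJ

Bonds broken (reactants):
  C-H: 4 × 423 = 1692
  C=C: 1 × 593 = 593
  H-F: 1 × 587 = 587
  Σ(broken) = 2872 kJ
Bonds formed (products):
  C-C: 1 × 341 = 341
  C-F: 1 × 500 = 500
  C-H: 5 × 423 = 2115
  Σ(formed) = 2956 kJ
ΔH = Σ(broken) − Σ(formed) = 2872 − 2956 = −84 kJ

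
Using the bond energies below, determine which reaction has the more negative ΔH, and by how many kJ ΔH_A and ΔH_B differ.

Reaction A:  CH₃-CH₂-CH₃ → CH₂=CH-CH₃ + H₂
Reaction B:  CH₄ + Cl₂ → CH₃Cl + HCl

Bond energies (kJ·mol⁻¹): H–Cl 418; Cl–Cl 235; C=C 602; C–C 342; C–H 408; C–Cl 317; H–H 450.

Reaction B, by 198 kJ

Reaction A:
  Bonds broken (reactants):
    C–C: 2 × 342 = 684
    C–H: 8 × 408 = 3264
    Σ(broken) = 3948 kJ
  Bonds formed (products):
    C–C: 1 × 342 = 342
    C–H: 6 × 408 = 2448
    C=C: 1 × 602 = 602
    H–H: 1 × 450 = 450
    Σ(formed) = 3842 kJ
  ΔH_A = 3948 − 3842 = +106 kJ
Reaction B:
  Bonds broken (reactants):
    C–H: 4 × 408 = 1632
    Cl–Cl: 1 × 235 = 235
    Σ(broken) = 1867 kJ
  Bonds formed (products):
    C–Cl: 1 × 317 = 317
    C–H: 3 × 408 = 1224
    H–Cl: 1 × 418 = 418
    Σ(formed) = 1959 kJ
  ΔH_B = 1867 − 1959 = −92 kJ
ΔH_A − ΔH_B = +198 kJ, so reaction B has the more negative ΔH; |ΔH_A − ΔH_B| = 198 kJ.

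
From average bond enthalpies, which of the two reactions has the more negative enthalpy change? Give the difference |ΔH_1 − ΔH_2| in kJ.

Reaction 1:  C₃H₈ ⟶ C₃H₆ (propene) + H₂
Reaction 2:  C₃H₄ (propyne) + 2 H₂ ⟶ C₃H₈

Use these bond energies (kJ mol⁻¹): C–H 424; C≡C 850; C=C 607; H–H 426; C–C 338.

Reaction 2, by 485 kJ

Reaction 1:
  Bonds broken (reactants):
    C–C: 2 × 338 = 676
    C–H: 8 × 424 = 3392
    Σ(broken) = 4068 kJ
  Bonds formed (products):
    C–C: 1 × 338 = 338
    C–H: 6 × 424 = 2544
    C=C: 1 × 607 = 607
    H–H: 1 × 426 = 426
    Σ(formed) = 3915 kJ
  ΔH_1 = 4068 − 3915 = +153 kJ
Reaction 2:
  Bonds broken (reactants):
    C≡C: 1 × 850 = 850
    C–C: 1 × 338 = 338
    C–H: 4 × 424 = 1696
    H–H: 2 × 426 = 852
    Σ(broken) = 3736 kJ
  Bonds formed (products):
    C–C: 2 × 338 = 676
    C–H: 8 × 424 = 3392
    Σ(formed) = 4068 kJ
  ΔH_2 = 3736 − 4068 = −332 kJ
ΔH_1 − ΔH_2 = +485 kJ, so reaction 2 has the more negative ΔH; |ΔH_1 − ΔH_2| = 485 kJ.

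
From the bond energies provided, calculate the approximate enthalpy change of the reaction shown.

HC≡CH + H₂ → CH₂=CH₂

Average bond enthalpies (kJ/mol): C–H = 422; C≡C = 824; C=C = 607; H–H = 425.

ΔH ≈ −202 kJ

Bonds broken (reactants):
  C≡C: 1 × 824 = 824
  C–H: 2 × 422 = 844
  H–H: 1 × 425 = 425
  Σ(broken) = 2093 kJ
Bonds formed (products):
  C–H: 4 × 422 = 1688
  C=C: 1 × 607 = 607
  Σ(formed) = 2295 kJ
ΔH = Σ(broken) − Σ(formed) = 2093 − 2295 = −202 kJ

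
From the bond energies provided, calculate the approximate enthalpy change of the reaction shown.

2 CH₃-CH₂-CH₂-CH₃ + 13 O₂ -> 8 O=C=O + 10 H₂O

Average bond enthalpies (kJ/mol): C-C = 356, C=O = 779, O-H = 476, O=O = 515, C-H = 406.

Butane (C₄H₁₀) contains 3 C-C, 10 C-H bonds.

ΔH ≈ −5033 kJ

Bonds broken (reactants):
  C-C: 6 × 356 = 2136
  C-H: 20 × 406 = 8120
  O=O: 13 × 515 = 6695
  Σ(broken) = 16951 kJ
Bonds formed (products):
  C=O: 16 × 779 = 12464
  O-H: 20 × 476 = 9520
  Σ(formed) = 21984 kJ
ΔH = Σ(broken) − Σ(formed) = 16951 − 21984 = −5033 kJ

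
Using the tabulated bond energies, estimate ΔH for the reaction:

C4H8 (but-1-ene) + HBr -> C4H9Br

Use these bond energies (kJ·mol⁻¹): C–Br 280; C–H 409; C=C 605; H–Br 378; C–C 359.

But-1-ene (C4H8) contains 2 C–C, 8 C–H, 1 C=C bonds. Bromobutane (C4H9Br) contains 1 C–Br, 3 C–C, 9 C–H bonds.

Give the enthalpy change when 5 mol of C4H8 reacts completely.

Bonds broken (reactants):
  C–C: 2 × 359 = 718
  C–H: 8 × 409 = 3272
  C=C: 1 × 605 = 605
  H–Br: 1 × 378 = 378
  Σ(broken) = 4973 kJ
Bonds formed (products):
  C–Br: 1 × 280 = 280
  C–C: 3 × 359 = 1077
  C–H: 9 × 409 = 3681
  Σ(formed) = 5038 kJ
ΔH = Σ(broken) − Σ(formed) = 4973 − 5038 = −65 kJ
For 5× the reaction as written: 5 × (−65) = −325 kJ

ΔH = −325 kJ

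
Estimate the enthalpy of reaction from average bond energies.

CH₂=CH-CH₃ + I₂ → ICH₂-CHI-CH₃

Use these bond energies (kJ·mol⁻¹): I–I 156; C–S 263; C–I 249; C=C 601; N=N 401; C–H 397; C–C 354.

Bonds broken (reactants):
  C–C: 1 × 354 = 354
  C–H: 6 × 397 = 2382
  C=C: 1 × 601 = 601
  I–I: 1 × 156 = 156
  Σ(broken) = 3493 kJ
Bonds formed (products):
  C–C: 2 × 354 = 708
  C–H: 6 × 397 = 2382
  C–I: 2 × 249 = 498
  Σ(formed) = 3588 kJ
ΔH = Σ(broken) − Σ(formed) = 3493 − 3588 = −95 kJ

ΔH ≈ −95 kJ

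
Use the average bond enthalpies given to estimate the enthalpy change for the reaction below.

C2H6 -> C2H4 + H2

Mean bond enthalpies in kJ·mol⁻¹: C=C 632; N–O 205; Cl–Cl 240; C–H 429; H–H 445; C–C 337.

Bonds broken (reactants):
  C–C: 1 × 337 = 337
  C–H: 6 × 429 = 2574
  Σ(broken) = 2911 kJ
Bonds formed (products):
  C–H: 4 × 429 = 1716
  C=C: 1 × 632 = 632
  H–H: 1 × 445 = 445
  Σ(formed) = 2793 kJ
ΔH = Σ(broken) − Σ(formed) = 2911 − 2793 = +118 kJ

ΔH ≈ +118 kJ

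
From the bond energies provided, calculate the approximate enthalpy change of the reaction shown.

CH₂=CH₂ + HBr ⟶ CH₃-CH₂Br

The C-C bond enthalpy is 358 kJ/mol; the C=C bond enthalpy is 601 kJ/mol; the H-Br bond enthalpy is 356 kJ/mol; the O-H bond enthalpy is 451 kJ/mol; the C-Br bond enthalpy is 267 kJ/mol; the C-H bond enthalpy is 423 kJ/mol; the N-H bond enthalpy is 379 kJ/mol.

Bonds broken (reactants):
  C-H: 4 × 423 = 1692
  C=C: 1 × 601 = 601
  H-Br: 1 × 356 = 356
  Σ(broken) = 2649 kJ
Bonds formed (products):
  C-Br: 1 × 267 = 267
  C-C: 1 × 358 = 358
  C-H: 5 × 423 = 2115
  Σ(formed) = 2740 kJ
ΔH = Σ(broken) − Σ(formed) = 2649 − 2740 = −91 kJ

ΔH ≈ −91 kJ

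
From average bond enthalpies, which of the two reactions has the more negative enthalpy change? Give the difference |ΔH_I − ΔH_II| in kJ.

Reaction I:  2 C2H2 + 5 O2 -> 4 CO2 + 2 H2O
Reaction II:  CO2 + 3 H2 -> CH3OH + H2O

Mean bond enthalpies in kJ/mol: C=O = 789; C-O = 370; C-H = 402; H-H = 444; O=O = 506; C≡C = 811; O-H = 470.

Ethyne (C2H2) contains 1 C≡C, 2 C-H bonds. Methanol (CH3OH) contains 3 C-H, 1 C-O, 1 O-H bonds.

Reaction I, by 2356 kJ

Reaction I:
  Bonds broken (reactants):
    C≡C: 2 × 811 = 1622
    C-H: 4 × 402 = 1608
    O=O: 5 × 506 = 2530
    Σ(broken) = 5760 kJ
  Bonds formed (products):
    C=O: 8 × 789 = 6312
    O-H: 4 × 470 = 1880
    Σ(formed) = 8192 kJ
  ΔH_I = 5760 − 8192 = −2432 kJ
Reaction II:
  Bonds broken (reactants):
    C=O: 2 × 789 = 1578
    H-H: 3 × 444 = 1332
    Σ(broken) = 2910 kJ
  Bonds formed (products):
    C-H: 3 × 402 = 1206
    C-O: 1 × 370 = 370
    O-H: 3 × 470 = 1410
    Σ(formed) = 2986 kJ
  ΔH_II = 2910 − 2986 = −76 kJ
ΔH_I − ΔH_II = −2356 kJ, so reaction I has the more negative ΔH; |ΔH_I − ΔH_II| = 2356 kJ.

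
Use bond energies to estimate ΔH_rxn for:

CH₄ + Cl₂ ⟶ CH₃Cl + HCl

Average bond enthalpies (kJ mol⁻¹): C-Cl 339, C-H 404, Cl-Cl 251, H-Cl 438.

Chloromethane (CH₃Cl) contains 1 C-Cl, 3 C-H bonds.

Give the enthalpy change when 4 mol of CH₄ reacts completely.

Bonds broken (reactants):
  C-H: 4 × 404 = 1616
  Cl-Cl: 1 × 251 = 251
  Σ(broken) = 1867 kJ
Bonds formed (products):
  C-Cl: 1 × 339 = 339
  C-H: 3 × 404 = 1212
  H-Cl: 1 × 438 = 438
  Σ(formed) = 1989 kJ
ΔH = Σ(broken) − Σ(formed) = 1867 − 1989 = −122 kJ
For 4× the reaction as written: 4 × (−122) = −488 kJ

ΔH = −488 kJ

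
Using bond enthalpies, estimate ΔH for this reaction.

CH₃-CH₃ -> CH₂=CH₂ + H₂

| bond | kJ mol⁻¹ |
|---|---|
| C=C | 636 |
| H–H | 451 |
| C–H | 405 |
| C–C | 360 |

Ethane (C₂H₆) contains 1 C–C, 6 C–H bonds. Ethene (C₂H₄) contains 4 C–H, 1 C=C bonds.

ΔH ≈ +83 kJ

Bonds broken (reactants):
  C–C: 1 × 360 = 360
  C–H: 6 × 405 = 2430
  Σ(broken) = 2790 kJ
Bonds formed (products):
  C–H: 4 × 405 = 1620
  C=C: 1 × 636 = 636
  H–H: 1 × 451 = 451
  Σ(formed) = 2707 kJ
ΔH = Σ(broken) − Σ(formed) = 2790 − 2707 = +83 kJ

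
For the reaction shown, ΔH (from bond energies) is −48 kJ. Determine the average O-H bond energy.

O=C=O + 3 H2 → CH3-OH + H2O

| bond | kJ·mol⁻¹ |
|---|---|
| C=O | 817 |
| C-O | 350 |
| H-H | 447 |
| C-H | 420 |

Let D be the O-H bond energy.
Σ(broken) = 2×817 + 3×447 = 2975
Σ(formed) = 3×420 + 1×350 + 3×D = 1610 + 3D
ΔH = Σ(broken) − Σ(formed) = (2975) − (1610 + 3D) = +1365 − 3D
Setting this equal to −48 kJ gives 3D = 1413, so D = 471 kJ/mol.

D(O-H) ≈ 471 kJ/mol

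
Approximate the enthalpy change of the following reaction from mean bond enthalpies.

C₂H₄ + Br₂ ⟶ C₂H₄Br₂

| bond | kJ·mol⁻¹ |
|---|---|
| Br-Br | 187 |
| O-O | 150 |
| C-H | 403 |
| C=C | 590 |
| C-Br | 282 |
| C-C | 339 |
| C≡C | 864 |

Bonds broken (reactants):
  Br-Br: 1 × 187 = 187
  C-H: 4 × 403 = 1612
  C=C: 1 × 590 = 590
  Σ(broken) = 2389 kJ
Bonds formed (products):
  C-Br: 2 × 282 = 564
  C-C: 1 × 339 = 339
  C-H: 4 × 403 = 1612
  Σ(formed) = 2515 kJ
ΔH = Σ(broken) − Σ(formed) = 2389 − 2515 = −126 kJ

ΔH ≈ −126 kJ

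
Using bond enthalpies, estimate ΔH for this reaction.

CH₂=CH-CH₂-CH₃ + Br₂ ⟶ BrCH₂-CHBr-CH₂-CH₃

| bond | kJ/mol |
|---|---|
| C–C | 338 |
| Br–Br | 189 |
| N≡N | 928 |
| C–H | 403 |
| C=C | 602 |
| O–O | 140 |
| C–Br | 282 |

ΔH ≈ −111 kJ

Bonds broken (reactants):
  Br–Br: 1 × 189 = 189
  C–C: 2 × 338 = 676
  C–H: 8 × 403 = 3224
  C=C: 1 × 602 = 602
  Σ(broken) = 4691 kJ
Bonds formed (products):
  C–Br: 2 × 282 = 564
  C–C: 3 × 338 = 1014
  C–H: 8 × 403 = 3224
  Σ(formed) = 4802 kJ
ΔH = Σ(broken) − Σ(formed) = 4691 − 4802 = −111 kJ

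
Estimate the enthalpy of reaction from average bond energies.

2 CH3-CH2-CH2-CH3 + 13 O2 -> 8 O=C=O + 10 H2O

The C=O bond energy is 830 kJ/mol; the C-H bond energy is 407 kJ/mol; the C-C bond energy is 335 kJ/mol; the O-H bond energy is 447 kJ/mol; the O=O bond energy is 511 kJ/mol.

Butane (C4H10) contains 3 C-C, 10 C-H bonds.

ΔH ≈ −5427 kJ

Bonds broken (reactants):
  C-C: 6 × 335 = 2010
  C-H: 20 × 407 = 8140
  O=O: 13 × 511 = 6643
  Σ(broken) = 16793 kJ
Bonds formed (products):
  C=O: 16 × 830 = 13280
  O-H: 20 × 447 = 8940
  Σ(formed) = 22220 kJ
ΔH = Σ(broken) − Σ(formed) = 16793 − 22220 = −5427 kJ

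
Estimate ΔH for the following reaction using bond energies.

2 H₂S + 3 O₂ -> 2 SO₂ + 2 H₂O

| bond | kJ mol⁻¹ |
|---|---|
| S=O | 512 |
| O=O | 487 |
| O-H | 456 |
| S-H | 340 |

Bonds broken (reactants):
  O=O: 3 × 487 = 1461
  S-H: 4 × 340 = 1360
  Σ(broken) = 2821 kJ
Bonds formed (products):
  O-H: 4 × 456 = 1824
  S=O: 4 × 512 = 2048
  Σ(formed) = 3872 kJ
ΔH = Σ(broken) − Σ(formed) = 2821 − 3872 = −1051 kJ

ΔH ≈ −1051 kJ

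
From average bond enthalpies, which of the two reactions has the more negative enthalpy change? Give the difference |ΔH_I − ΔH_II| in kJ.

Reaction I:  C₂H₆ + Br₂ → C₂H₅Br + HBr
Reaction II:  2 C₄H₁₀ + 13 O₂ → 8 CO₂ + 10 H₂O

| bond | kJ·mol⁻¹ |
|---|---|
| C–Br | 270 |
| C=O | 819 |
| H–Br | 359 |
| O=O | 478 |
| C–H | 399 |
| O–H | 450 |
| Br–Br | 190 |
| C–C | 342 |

Reaction I:
  Bonds broken (reactants):
    Br–Br: 1 × 190 = 190
    C–C: 1 × 342 = 342
    C–H: 6 × 399 = 2394
    Σ(broken) = 2926 kJ
  Bonds formed (products):
    C–Br: 1 × 270 = 270
    C–C: 1 × 342 = 342
    C–H: 5 × 399 = 1995
    H–Br: 1 × 359 = 359
    Σ(formed) = 2966 kJ
  ΔH_I = 2926 − 2966 = −40 kJ
Reaction II:
  Bonds broken (reactants):
    C–C: 6 × 342 = 2052
    C–H: 20 × 399 = 7980
    O=O: 13 × 478 = 6214
    Σ(broken) = 16246 kJ
  Bonds formed (products):
    C=O: 16 × 819 = 13104
    O–H: 20 × 450 = 9000
    Σ(formed) = 22104 kJ
  ΔH_II = 16246 − 22104 = −5858 kJ
ΔH_I − ΔH_II = +5818 kJ, so reaction II has the more negative ΔH; |ΔH_I − ΔH_II| = 5818 kJ.

Reaction II, by 5818 kJ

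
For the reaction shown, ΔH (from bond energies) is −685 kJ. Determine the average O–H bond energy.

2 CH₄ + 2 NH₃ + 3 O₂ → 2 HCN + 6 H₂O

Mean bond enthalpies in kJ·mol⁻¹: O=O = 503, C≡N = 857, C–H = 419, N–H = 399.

Let D be the O–H bond energy.
Σ(broken) = 8×419 + 6×399 + 3×503 = 7255
Σ(formed) = 2×857 + 2×419 + 12×D = 2552 + 12D
ΔH = Σ(broken) − Σ(formed) = (7255) − (2552 + 12D) = +4703 − 12D
Setting this equal to −685 kJ gives 12D = 5388, so D = 449 kJ/mol.

D(O–H) ≈ 449 kJ/mol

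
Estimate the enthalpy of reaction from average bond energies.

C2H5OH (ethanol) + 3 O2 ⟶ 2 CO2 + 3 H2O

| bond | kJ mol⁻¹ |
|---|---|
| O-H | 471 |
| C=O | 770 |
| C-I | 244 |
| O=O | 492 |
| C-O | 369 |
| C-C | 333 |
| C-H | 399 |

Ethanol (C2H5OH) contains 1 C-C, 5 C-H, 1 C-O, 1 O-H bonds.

Bonds broken (reactants):
  C-C: 1 × 333 = 333
  C-H: 5 × 399 = 1995
  C-O: 1 × 369 = 369
  O-H: 1 × 471 = 471
  O=O: 3 × 492 = 1476
  Σ(broken) = 4644 kJ
Bonds formed (products):
  C=O: 4 × 770 = 3080
  O-H: 6 × 471 = 2826
  Σ(formed) = 5906 kJ
ΔH = Σ(broken) − Σ(formed) = 4644 − 5906 = −1262 kJ

ΔH ≈ −1262 kJ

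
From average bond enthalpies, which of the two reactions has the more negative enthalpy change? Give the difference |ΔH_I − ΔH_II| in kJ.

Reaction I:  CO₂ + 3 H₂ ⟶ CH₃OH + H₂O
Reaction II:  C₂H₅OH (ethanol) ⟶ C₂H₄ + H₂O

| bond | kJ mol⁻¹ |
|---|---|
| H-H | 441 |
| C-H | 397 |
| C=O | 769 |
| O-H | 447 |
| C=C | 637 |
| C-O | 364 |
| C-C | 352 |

Reaction I:
  Bonds broken (reactants):
    C=O: 2 × 769 = 1538
    H-H: 3 × 441 = 1323
    Σ(broken) = 2861 kJ
  Bonds formed (products):
    C-H: 3 × 397 = 1191
    C-O: 1 × 364 = 364
    O-H: 3 × 447 = 1341
    Σ(formed) = 2896 kJ
  ΔH_I = 2861 − 2896 = −35 kJ
Reaction II:
  Bonds broken (reactants):
    C-C: 1 × 352 = 352
    C-H: 5 × 397 = 1985
    C-O: 1 × 364 = 364
    O-H: 1 × 447 = 447
    Σ(broken) = 3148 kJ
  Bonds formed (products):
    C-H: 4 × 397 = 1588
    C=C: 1 × 637 = 637
    O-H: 2 × 447 = 894
    Σ(formed) = 3119 kJ
  ΔH_II = 3148 − 3119 = +29 kJ
ΔH_I − ΔH_II = −64 kJ, so reaction I has the more negative ΔH; |ΔH_I − ΔH_II| = 64 kJ.

Reaction I, by 64 kJ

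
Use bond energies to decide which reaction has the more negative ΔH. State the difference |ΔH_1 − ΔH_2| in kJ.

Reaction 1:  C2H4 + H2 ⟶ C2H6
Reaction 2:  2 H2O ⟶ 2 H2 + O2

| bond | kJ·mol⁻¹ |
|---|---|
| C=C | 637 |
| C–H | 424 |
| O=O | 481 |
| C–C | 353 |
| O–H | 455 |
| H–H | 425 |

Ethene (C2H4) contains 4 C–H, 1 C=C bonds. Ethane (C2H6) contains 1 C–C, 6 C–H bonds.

Reaction 1:
  Bonds broken (reactants):
    C–H: 4 × 424 = 1696
    C=C: 1 × 637 = 637
    H–H: 1 × 425 = 425
    Σ(broken) = 2758 kJ
  Bonds formed (products):
    C–C: 1 × 353 = 353
    C–H: 6 × 424 = 2544
    Σ(formed) = 2897 kJ
  ΔH_1 = 2758 − 2897 = −139 kJ
Reaction 2:
  Bonds broken (reactants):
    O–H: 4 × 455 = 1820
    Σ(broken) = 1820 kJ
  Bonds formed (products):
    H–H: 2 × 425 = 850
    O=O: 1 × 481 = 481
    Σ(formed) = 1331 kJ
  ΔH_2 = 1820 − 1331 = +489 kJ
ΔH_1 − ΔH_2 = −628 kJ, so reaction 1 has the more negative ΔH; |ΔH_1 − ΔH_2| = 628 kJ.

Reaction 1, by 628 kJ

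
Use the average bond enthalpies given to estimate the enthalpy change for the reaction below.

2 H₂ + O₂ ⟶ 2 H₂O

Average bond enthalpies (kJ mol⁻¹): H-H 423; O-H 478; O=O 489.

Bonds broken (reactants):
  H-H: 2 × 423 = 846
  O=O: 1 × 489 = 489
  Σ(broken) = 1335 kJ
Bonds formed (products):
  O-H: 4 × 478 = 1912
  Σ(formed) = 1912 kJ
ΔH = Σ(broken) − Σ(formed) = 1335 − 1912 = −577 kJ

ΔH ≈ −577 kJ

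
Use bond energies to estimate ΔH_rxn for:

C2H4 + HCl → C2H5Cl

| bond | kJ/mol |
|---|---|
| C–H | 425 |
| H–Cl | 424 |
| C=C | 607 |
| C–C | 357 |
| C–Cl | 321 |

ΔH ≈ −72 kJ

Bonds broken (reactants):
  C–H: 4 × 425 = 1700
  C=C: 1 × 607 = 607
  H–Cl: 1 × 424 = 424
  Σ(broken) = 2731 kJ
Bonds formed (products):
  C–C: 1 × 357 = 357
  C–Cl: 1 × 321 = 321
  C–H: 5 × 425 = 2125
  Σ(formed) = 2803 kJ
ΔH = Σ(broken) − Σ(formed) = 2731 − 2803 = −72 kJ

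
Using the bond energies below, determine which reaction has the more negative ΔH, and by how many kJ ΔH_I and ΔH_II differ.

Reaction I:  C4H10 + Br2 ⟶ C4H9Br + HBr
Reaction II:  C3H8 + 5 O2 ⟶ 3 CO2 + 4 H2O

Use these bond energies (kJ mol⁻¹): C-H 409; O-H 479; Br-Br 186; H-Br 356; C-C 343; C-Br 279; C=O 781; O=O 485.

Reaction II, by 2095 kJ

Reaction I:
  Bonds broken (reactants):
    Br-Br: 1 × 186 = 186
    C-C: 3 × 343 = 1029
    C-H: 10 × 409 = 4090
    Σ(broken) = 5305 kJ
  Bonds formed (products):
    C-Br: 1 × 279 = 279
    C-C: 3 × 343 = 1029
    C-H: 9 × 409 = 3681
    H-Br: 1 × 356 = 356
    Σ(formed) = 5345 kJ
  ΔH_I = 5305 − 5345 = −40 kJ
Reaction II:
  Bonds broken (reactants):
    C-C: 2 × 343 = 686
    C-H: 8 × 409 = 3272
    O=O: 5 × 485 = 2425
    Σ(broken) = 6383 kJ
  Bonds formed (products):
    C=O: 6 × 781 = 4686
    O-H: 8 × 479 = 3832
    Σ(formed) = 8518 kJ
  ΔH_II = 6383 − 8518 = −2135 kJ
ΔH_I − ΔH_II = +2095 kJ, so reaction II has the more negative ΔH; |ΔH_I − ΔH_II| = 2095 kJ.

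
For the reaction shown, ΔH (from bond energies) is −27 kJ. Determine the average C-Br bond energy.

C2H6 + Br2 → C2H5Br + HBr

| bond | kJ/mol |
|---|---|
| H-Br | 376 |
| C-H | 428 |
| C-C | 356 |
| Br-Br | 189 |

Let D be the C-Br bond energy.
Σ(broken) = 1×189 + 1×356 + 6×428 = 3113
Σ(formed) = 1×D + 1×356 + 5×428 + 1×376 = 2872 + D
ΔH = Σ(broken) − Σ(formed) = (3113) − (2872 + D) = +241 − D
Setting this equal to −27 kJ gives D = 268 kJ/mol.

D(C-Br) ≈ 268 kJ/mol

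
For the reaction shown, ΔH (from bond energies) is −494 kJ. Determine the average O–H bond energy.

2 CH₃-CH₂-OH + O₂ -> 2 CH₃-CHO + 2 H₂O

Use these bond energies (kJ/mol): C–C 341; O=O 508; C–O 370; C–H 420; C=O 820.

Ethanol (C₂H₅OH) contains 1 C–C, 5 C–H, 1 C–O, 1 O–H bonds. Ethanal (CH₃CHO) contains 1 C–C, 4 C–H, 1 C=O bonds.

D(O–H) ≈ 471 kJ/mol

Let D be the O–H bond energy.
Σ(broken) = 2×341 + 10×420 + 2×370 + 2×D + 1×508 = 6130 + 2D
Σ(formed) = 2×341 + 8×420 + 2×820 + 4×D = 5682 + 4D
ΔH = Σ(broken) − Σ(formed) = (6130 + 2D) − (5682 + 4D) = +448 − 2D
Setting this equal to −494 kJ gives 2D = 942, so D = 471 kJ/mol.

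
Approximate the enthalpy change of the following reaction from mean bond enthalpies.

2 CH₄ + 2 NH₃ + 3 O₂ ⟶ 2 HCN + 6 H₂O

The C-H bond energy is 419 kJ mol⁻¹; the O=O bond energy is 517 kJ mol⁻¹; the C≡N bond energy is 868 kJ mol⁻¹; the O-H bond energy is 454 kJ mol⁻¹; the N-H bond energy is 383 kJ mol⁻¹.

Bonds broken (reactants):
  C-H: 8 × 419 = 3352
  N-H: 6 × 383 = 2298
  O=O: 3 × 517 = 1551
  Σ(broken) = 7201 kJ
Bonds formed (products):
  C≡N: 2 × 868 = 1736
  C-H: 2 × 419 = 838
  O-H: 12 × 454 = 5448
  Σ(formed) = 8022 kJ
ΔH = Σ(broken) − Σ(formed) = 7201 − 8022 = −821 kJ

ΔH ≈ −821 kJ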